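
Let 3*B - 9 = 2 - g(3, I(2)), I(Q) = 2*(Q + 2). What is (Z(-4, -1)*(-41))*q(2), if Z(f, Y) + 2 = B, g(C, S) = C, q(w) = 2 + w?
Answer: -328/3 ≈ -109.33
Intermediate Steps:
I(Q) = 4 + 2*Q (I(Q) = 2*(2 + Q) = 4 + 2*Q)
B = 8/3 (B = 3 + (2 - 1*3)/3 = 3 + (2 - 3)/3 = 3 + (⅓)*(-1) = 3 - ⅓ = 8/3 ≈ 2.6667)
Z(f, Y) = ⅔ (Z(f, Y) = -2 + 8/3 = ⅔)
(Z(-4, -1)*(-41))*q(2) = ((⅔)*(-41))*(2 + 2) = -82/3*4 = -328/3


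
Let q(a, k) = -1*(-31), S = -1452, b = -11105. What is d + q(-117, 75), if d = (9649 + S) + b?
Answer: -2877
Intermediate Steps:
q(a, k) = 31
d = -2908 (d = (9649 - 1452) - 11105 = 8197 - 11105 = -2908)
d + q(-117, 75) = -2908 + 31 = -2877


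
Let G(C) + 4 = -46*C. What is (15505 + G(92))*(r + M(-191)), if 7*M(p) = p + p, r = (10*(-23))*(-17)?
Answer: 304127772/7 ≈ 4.3447e+7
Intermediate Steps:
G(C) = -4 - 46*C
r = 3910 (r = -230*(-17) = 3910)
M(p) = 2*p/7 (M(p) = (p + p)/7 = (2*p)/7 = 2*p/7)
(15505 + G(92))*(r + M(-191)) = (15505 + (-4 - 46*92))*(3910 + (2/7)*(-191)) = (15505 + (-4 - 4232))*(3910 - 382/7) = (15505 - 4236)*(26988/7) = 11269*(26988/7) = 304127772/7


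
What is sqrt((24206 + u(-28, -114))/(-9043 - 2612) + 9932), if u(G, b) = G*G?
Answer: sqrt(122345754)/111 ≈ 99.649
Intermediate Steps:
u(G, b) = G**2
sqrt((24206 + u(-28, -114))/(-9043 - 2612) + 9932) = sqrt((24206 + (-28)**2)/(-9043 - 2612) + 9932) = sqrt((24206 + 784)/(-11655) + 9932) = sqrt(24990*(-1/11655) + 9932) = sqrt(-238/111 + 9932) = sqrt(1102214/111) = sqrt(122345754)/111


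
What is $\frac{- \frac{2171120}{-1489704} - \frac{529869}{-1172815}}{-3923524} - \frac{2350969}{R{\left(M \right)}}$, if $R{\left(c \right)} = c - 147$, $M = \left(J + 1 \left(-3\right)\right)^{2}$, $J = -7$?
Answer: $\frac{2014478908869614214353311}{40272972003370920660} \approx 50021.0$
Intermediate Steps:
$M = 100$ ($M = \left(-7 + 1 \left(-3\right)\right)^{2} = \left(-7 - 3\right)^{2} = \left(-10\right)^{2} = 100$)
$R{\left(c \right)} = -147 + c$ ($R{\left(c \right)} = c - 147 = -147 + c$)
$\frac{- \frac{2171120}{-1489704} - \frac{529869}{-1172815}}{-3923524} - \frac{2350969}{R{\left(M \right)}} = \frac{- \frac{2171120}{-1489704} - \frac{529869}{-1172815}}{-3923524} - \frac{2350969}{-147 + 100} = \left(\left(-2171120\right) \left(- \frac{1}{1489704}\right) - - \frac{529869}{1172815}\right) \left(- \frac{1}{3923524}\right) - \frac{2350969}{-47} = \left(\frac{271390}{186213} + \frac{529869}{1172815}\right) \left(- \frac{1}{3923524}\right) - - \frac{2350969}{47} = \frac{416958758947}{218393399595} \left(- \frac{1}{3923524}\right) + \frac{2350969}{47} = - \frac{416958758947}{856871744752572780} + \frac{2350969}{47} = \frac{2014478908869614214353311}{40272972003370920660}$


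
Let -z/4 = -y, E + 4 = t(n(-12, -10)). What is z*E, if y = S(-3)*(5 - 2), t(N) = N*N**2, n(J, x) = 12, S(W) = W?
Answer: -62064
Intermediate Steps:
t(N) = N**3
y = -9 (y = -3*(5 - 2) = -3*3 = -9)
E = 1724 (E = -4 + 12**3 = -4 + 1728 = 1724)
z = -36 (z = -(-4)*(-9) = -4*9 = -36)
z*E = -36*1724 = -62064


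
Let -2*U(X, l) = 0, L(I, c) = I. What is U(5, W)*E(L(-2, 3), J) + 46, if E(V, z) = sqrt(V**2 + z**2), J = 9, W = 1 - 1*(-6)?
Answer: 46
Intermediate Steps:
W = 7 (W = 1 + 6 = 7)
U(X, l) = 0 (U(X, l) = -1/2*0 = 0)
U(5, W)*E(L(-2, 3), J) + 46 = 0*sqrt((-2)**2 + 9**2) + 46 = 0*sqrt(4 + 81) + 46 = 0*sqrt(85) + 46 = 0 + 46 = 46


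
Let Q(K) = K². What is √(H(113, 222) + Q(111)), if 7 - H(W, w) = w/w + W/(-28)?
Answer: √2416883/14 ≈ 111.05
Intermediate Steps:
H(W, w) = 6 + W/28 (H(W, w) = 7 - (w/w + W/(-28)) = 7 - (1 + W*(-1/28)) = 7 - (1 - W/28) = 7 + (-1 + W/28) = 6 + W/28)
√(H(113, 222) + Q(111)) = √((6 + (1/28)*113) + 111²) = √((6 + 113/28) + 12321) = √(281/28 + 12321) = √(345269/28) = √2416883/14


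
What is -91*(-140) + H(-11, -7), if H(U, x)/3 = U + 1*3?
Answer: 12716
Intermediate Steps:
H(U, x) = 9 + 3*U (H(U, x) = 3*(U + 1*3) = 3*(U + 3) = 3*(3 + U) = 9 + 3*U)
-91*(-140) + H(-11, -7) = -91*(-140) + (9 + 3*(-11)) = 12740 + (9 - 33) = 12740 - 24 = 12716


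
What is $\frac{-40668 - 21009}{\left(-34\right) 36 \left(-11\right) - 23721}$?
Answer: $\frac{20559}{3419} \approx 6.0132$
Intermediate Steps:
$\frac{-40668 - 21009}{\left(-34\right) 36 \left(-11\right) - 23721} = - \frac{61677}{\left(-1224\right) \left(-11\right) - 23721} = - \frac{61677}{13464 - 23721} = - \frac{61677}{-10257} = \left(-61677\right) \left(- \frac{1}{10257}\right) = \frac{20559}{3419}$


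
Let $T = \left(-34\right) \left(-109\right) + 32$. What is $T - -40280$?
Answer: $44018$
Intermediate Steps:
$T = 3738$ ($T = 3706 + 32 = 3738$)
$T - -40280 = 3738 - -40280 = 3738 + 40280 = 44018$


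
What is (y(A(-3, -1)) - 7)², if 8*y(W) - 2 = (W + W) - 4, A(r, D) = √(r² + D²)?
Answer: (29 - √10)²/16 ≈ 41.724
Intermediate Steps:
A(r, D) = √(D² + r²)
y(W) = -¼ + W/4 (y(W) = ¼ + ((W + W) - 4)/8 = ¼ + (2*W - 4)/8 = ¼ + (-4 + 2*W)/8 = ¼ + (-½ + W/4) = -¼ + W/4)
(y(A(-3, -1)) - 7)² = ((-¼ + √((-1)² + (-3)²)/4) - 7)² = ((-¼ + √(1 + 9)/4) - 7)² = ((-¼ + √10/4) - 7)² = (-29/4 + √10/4)²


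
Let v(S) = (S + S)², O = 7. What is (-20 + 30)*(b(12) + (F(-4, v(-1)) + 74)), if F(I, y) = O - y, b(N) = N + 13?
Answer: 1020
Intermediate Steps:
v(S) = 4*S² (v(S) = (2*S)² = 4*S²)
b(N) = 13 + N
F(I, y) = 7 - y
(-20 + 30)*(b(12) + (F(-4, v(-1)) + 74)) = (-20 + 30)*((13 + 12) + ((7 - 4*(-1)²) + 74)) = 10*(25 + ((7 - 4) + 74)) = 10*(25 + (3 + 74)) = 10*(25 + 77) = 10*102 = 1020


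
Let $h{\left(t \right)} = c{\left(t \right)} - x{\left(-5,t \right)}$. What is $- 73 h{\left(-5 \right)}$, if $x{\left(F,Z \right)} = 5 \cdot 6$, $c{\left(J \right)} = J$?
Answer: $2555$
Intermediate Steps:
$x{\left(F,Z \right)} = 30$
$h{\left(t \right)} = -30 + t$ ($h{\left(t \right)} = t - 30 = -30 + t$)
$- 73 h{\left(-5 \right)} = - 73 \left(-30 - 5\right) = \left(-73\right) \left(-35\right) = 2555$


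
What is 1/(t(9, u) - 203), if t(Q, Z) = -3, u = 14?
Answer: -1/206 ≈ -0.0048544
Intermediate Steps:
1/(t(9, u) - 203) = 1/(-3 - 203) = 1/(-206) = -1/206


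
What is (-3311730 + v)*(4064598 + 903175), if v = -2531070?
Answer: -29025704084400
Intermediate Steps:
(-3311730 + v)*(4064598 + 903175) = (-3311730 - 2531070)*(4064598 + 903175) = -5842800*4967773 = -29025704084400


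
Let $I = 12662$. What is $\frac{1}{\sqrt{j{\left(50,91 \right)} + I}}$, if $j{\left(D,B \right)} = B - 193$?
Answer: $\frac{\sqrt{785}}{3140} \approx 0.0089229$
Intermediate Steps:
$j{\left(D,B \right)} = -193 + B$
$\frac{1}{\sqrt{j{\left(50,91 \right)} + I}} = \frac{1}{\sqrt{\left(-193 + 91\right) + 12662}} = \frac{1}{\sqrt{-102 + 12662}} = \frac{1}{\sqrt{12560}} = \frac{1}{4 \sqrt{785}} = \frac{\sqrt{785}}{3140}$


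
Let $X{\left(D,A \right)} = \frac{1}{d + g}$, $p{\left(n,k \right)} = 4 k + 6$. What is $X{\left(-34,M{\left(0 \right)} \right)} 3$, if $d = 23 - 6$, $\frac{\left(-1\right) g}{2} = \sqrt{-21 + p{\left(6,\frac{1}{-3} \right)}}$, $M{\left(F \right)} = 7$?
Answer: $\frac{153}{1063} + \frac{42 i \sqrt{3}}{1063} \approx 0.14393 + 0.068435 i$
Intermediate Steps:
$p{\left(n,k \right)} = 6 + 4 k$
$g = - \frac{14 i \sqrt{3}}{3}$ ($g = - 2 \sqrt{-21 + \left(6 + \frac{4}{-3}\right)} = - 2 \sqrt{-21 + \left(6 + 4 \left(- \frac{1}{3}\right)\right)} = - 2 \sqrt{-21 + \left(6 - \frac{4}{3}\right)} = - 2 \sqrt{-21 + \frac{14}{3}} = - 2 \sqrt{- \frac{49}{3}} = - 2 \frac{7 i \sqrt{3}}{3} = - \frac{14 i \sqrt{3}}{3} \approx - 8.0829 i$)
$d = 17$ ($d = 23 - 6 = 17$)
$X{\left(D,A \right)} = \frac{1}{17 - \frac{14 i \sqrt{3}}{3}}$
$X{\left(-34,M{\left(0 \right)} \right)} 3 = \left(\frac{51}{1063} + \frac{14 i \sqrt{3}}{1063}\right) 3 = \frac{153}{1063} + \frac{42 i \sqrt{3}}{1063}$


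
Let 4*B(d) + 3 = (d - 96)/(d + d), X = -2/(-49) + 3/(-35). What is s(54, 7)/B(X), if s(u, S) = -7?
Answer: -616/23465 ≈ -0.026252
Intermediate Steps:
X = -11/245 (X = -2*(-1/49) + 3*(-1/35) = 2/49 - 3/35 = -11/245 ≈ -0.044898)
B(d) = -¾ + (-96 + d)/(8*d) (B(d) = -¾ + ((d - 96)/(d + d))/4 = -¾ + ((-96 + d)/((2*d)))/4 = -¾ + ((-96 + d)*(1/(2*d)))/4 = -¾ + ((-96 + d)/(2*d))/4 = -¾ + (-96 + d)/(8*d))
s(54, 7)/B(X) = -7/(-5/8 - 12/(-11/245)) = -7/(-5/8 - 12*(-245/11)) = -7/(-5/8 + 2940/11) = -7/23465/88 = -7*88/23465 = -616/23465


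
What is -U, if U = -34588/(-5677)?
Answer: -34588/5677 ≈ -6.0927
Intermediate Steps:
U = 34588/5677 (U = -34588*(-1/5677) = 34588/5677 ≈ 6.0927)
-U = -1*34588/5677 = -34588/5677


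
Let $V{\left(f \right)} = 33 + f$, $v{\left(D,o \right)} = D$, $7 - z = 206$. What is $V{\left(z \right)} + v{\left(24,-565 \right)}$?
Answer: $-142$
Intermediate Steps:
$z = -199$ ($z = 7 - 206 = -199$)
$V{\left(z \right)} + v{\left(24,-565 \right)} = \left(33 - 199\right) + 24 = -166 + 24 = -142$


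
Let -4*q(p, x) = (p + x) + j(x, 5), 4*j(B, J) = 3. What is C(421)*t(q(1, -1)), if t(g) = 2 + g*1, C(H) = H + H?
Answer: 12209/8 ≈ 1526.1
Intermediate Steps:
j(B, J) = 3/4 (j(B, J) = (1/4)*3 = 3/4)
q(p, x) = -3/16 - p/4 - x/4 (q(p, x) = -((p + x) + 3/4)/4 = -(3/4 + p + x)/4 = -3/16 - p/4 - x/4)
C(H) = 2*H
t(g) = 2 + g
C(421)*t(q(1, -1)) = (2*421)*(2 + (-3/16 - 1/4*1 - 1/4*(-1))) = 842*(2 + (-3/16 - 1/4 + 1/4)) = 842*(2 - 3/16) = 842*(29/16) = 12209/8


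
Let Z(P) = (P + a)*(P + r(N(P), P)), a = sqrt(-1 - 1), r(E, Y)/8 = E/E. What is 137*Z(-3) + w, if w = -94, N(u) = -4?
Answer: -2149 + 685*I*sqrt(2) ≈ -2149.0 + 968.74*I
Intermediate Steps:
r(E, Y) = 8 (r(E, Y) = 8*(E/E) = 8*1 = 8)
a = I*sqrt(2) (a = sqrt(-2) = I*sqrt(2) ≈ 1.4142*I)
Z(P) = (8 + P)*(P + I*sqrt(2)) (Z(P) = (P + I*sqrt(2))*(P + 8) = (P + I*sqrt(2))*(8 + P) = (8 + P)*(P + I*sqrt(2)))
137*Z(-3) + w = 137*((-3)**2 + 8*(-3) + 8*I*sqrt(2) + I*(-3)*sqrt(2)) - 94 = 137*(9 - 24 + 8*I*sqrt(2) - 3*I*sqrt(2)) - 94 = 137*(-15 + 5*I*sqrt(2)) - 94 = (-2055 + 685*I*sqrt(2)) - 94 = -2149 + 685*I*sqrt(2)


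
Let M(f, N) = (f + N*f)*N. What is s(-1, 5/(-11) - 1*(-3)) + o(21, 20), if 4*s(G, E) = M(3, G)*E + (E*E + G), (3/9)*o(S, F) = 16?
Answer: 23895/484 ≈ 49.370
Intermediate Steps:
o(S, F) = 48 (o(S, F) = 3*16 = 48)
M(f, N) = N*(f + N*f)
s(G, E) = G/4 + E**2/4 + 3*E*G*(1 + G)/4 (s(G, E) = ((G*3*(1 + G))*E + (E*E + G))/4 = ((3*G*(1 + G))*E + (E**2 + G))/4 = (3*E*G*(1 + G) + (G + E**2))/4 = (G + E**2 + 3*E*G*(1 + G))/4 = G/4 + E**2/4 + 3*E*G*(1 + G)/4)
s(-1, 5/(-11) - 1*(-3)) + o(21, 20) = ((1/4)*(-1) + (5/(-11) - 1*(-3))**2/4 + (3/4)*(5/(-11) - 1*(-3))*(-1)*(1 - 1)) + 48 = (-1/4 + (5*(-1/11) + 3)**2/4 + (3/4)*(5*(-1/11) + 3)*(-1)*0) + 48 = (-1/4 + (-5/11 + 3)**2/4 + (3/4)*(-5/11 + 3)*(-1)*0) + 48 = (-1/4 + (28/11)**2/4 + (3/4)*(28/11)*(-1)*0) + 48 = (-1/4 + (1/4)*(784/121) + 0) + 48 = (-1/4 + 196/121 + 0) + 48 = 663/484 + 48 = 23895/484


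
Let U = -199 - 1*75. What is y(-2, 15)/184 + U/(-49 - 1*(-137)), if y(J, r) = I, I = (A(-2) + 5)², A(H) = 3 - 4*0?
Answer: -2799/1012 ≈ -2.7658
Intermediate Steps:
A(H) = 3 (A(H) = 3 - 1*0 = 3 + 0 = 3)
I = 64 (I = (3 + 5)² = 8² = 64)
y(J, r) = 64
U = -274 (U = -199 - 75 = -274)
y(-2, 15)/184 + U/(-49 - 1*(-137)) = 64/184 - 274/(-49 - 1*(-137)) = 64*(1/184) - 274/(-49 + 137) = 8/23 - 274/88 = 8/23 - 274*1/88 = 8/23 - 137/44 = -2799/1012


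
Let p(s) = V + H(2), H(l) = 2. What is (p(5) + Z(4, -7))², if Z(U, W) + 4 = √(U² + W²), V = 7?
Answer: (5 + √65)² ≈ 170.62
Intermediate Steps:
Z(U, W) = -4 + √(U² + W²)
p(s) = 9 (p(s) = 7 + 2 = 9)
(p(5) + Z(4, -7))² = (9 + (-4 + √(4² + (-7)²)))² = (9 + (-4 + √(16 + 49)))² = (9 + (-4 + √65))² = (5 + √65)²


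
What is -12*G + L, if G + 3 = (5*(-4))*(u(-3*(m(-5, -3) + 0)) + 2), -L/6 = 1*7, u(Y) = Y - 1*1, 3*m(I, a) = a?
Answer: 954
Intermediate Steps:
m(I, a) = a/3
u(Y) = -1 + Y (u(Y) = Y - 1 = -1 + Y)
L = -42 (L = -6*7 = -42)
G = -83 (G = -3 + (5*(-4))*((-1 - 3*((⅓)*(-3) + 0)) + 2) = -3 - 20*((-1 - 3*(-1 + 0)) + 2) = -3 - 20*((-1 - 3*(-1)) + 2) = -3 - 20*((-1 + 3) + 2) = -3 - 20*(2 + 2) = -3 - 20*4 = -3 - 80 = -83)
-12*G + L = -12*(-83) - 42 = 996 - 42 = 954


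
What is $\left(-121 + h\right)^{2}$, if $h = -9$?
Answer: $16900$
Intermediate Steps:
$\left(-121 + h\right)^{2} = \left(-121 - 9\right)^{2} = \left(-130\right)^{2} = 16900$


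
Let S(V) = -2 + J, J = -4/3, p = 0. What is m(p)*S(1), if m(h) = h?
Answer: 0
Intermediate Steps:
J = -4/3 (J = -4*⅓ = -4/3 ≈ -1.3333)
S(V) = -10/3 (S(V) = -2 - 4/3 = -10/3)
m(p)*S(1) = 0*(-10/3) = 0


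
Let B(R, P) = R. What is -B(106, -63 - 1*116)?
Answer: -106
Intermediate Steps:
-B(106, -63 - 1*116) = -1*106 = -106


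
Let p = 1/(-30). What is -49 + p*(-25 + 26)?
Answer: -1471/30 ≈ -49.033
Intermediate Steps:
p = -1/30 ≈ -0.033333
-49 + p*(-25 + 26) = -49 - (-25 + 26)/30 = -49 - 1/30*1 = -49 - 1/30 = -1471/30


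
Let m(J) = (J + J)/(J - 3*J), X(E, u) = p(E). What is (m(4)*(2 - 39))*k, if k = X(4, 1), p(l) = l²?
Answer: 592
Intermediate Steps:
X(E, u) = E²
k = 16 (k = 4² = 16)
m(J) = -1 (m(J) = (2*J)/((-2*J)) = (2*J)*(-1/(2*J)) = -1)
(m(4)*(2 - 39))*k = -(2 - 39)*16 = -1*(-37)*16 = 37*16 = 592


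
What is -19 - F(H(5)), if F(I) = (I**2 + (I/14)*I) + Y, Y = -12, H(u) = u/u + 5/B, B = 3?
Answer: -307/21 ≈ -14.619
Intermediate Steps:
H(u) = 8/3 (H(u) = u/u + 5/3 = 1 + 5*(1/3) = 1 + 5/3 = 8/3)
F(I) = -12 + 15*I**2/14 (F(I) = (I**2 + (I/14)*I) - 12 = (I**2 + I**2/14) - 12 = 15*I**2/14 - 12 = -12 + 15*I**2/14)
-19 - F(H(5)) = -19 - (-12 + 15*(8/3)**2/14) = -19 - (-12 + (15/14)*(64/9)) = -19 - (-12 + 160/21) = -19 - 1*(-92/21) = -19 + 92/21 = -307/21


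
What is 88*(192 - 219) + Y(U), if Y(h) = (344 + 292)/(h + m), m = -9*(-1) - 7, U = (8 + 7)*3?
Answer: -111036/47 ≈ -2362.5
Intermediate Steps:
U = 45 (U = 15*3 = 45)
m = 2 (m = 9 - 7 = 2)
Y(h) = 636/(2 + h) (Y(h) = (344 + 292)/(h + 2) = 636/(2 + h))
88*(192 - 219) + Y(U) = 88*(192 - 219) + 636/(2 + 45) = 88*(-27) + 636/47 = -2376 + 636*(1/47) = -2376 + 636/47 = -111036/47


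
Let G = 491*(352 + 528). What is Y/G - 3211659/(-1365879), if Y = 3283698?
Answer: 88982238807/8941954520 ≈ 9.9511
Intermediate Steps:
G = 432080 (G = 491*880 = 432080)
Y/G - 3211659/(-1365879) = 3283698/432080 - 3211659/(-1365879) = 3283698*(1/432080) - 3211659*(-1/1365879) = 149259/19640 + 1070553/455293 = 88982238807/8941954520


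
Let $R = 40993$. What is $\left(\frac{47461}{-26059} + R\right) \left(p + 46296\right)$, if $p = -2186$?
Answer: $\frac{4283438395260}{2369} \approx 1.8081 \cdot 10^{9}$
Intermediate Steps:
$\left(\frac{47461}{-26059} + R\right) \left(p + 46296\right) = \left(\frac{47461}{-26059} + 40993\right) \left(-2186 + 46296\right) = \left(47461 \left(- \frac{1}{26059}\right) + 40993\right) 44110 = \left(- \frac{47461}{26059} + 40993\right) 44110 = \frac{1068189126}{26059} \cdot 44110 = \frac{4283438395260}{2369}$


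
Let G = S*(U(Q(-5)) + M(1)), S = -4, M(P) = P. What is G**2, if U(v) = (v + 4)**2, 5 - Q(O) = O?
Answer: 620944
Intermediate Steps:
Q(O) = 5 - O
U(v) = (4 + v)**2
G = -788 (G = -4*((4 + (5 - 1*(-5)))**2 + 1) = -4*((4 + (5 + 5))**2 + 1) = -4*((4 + 10)**2 + 1) = -4*(14**2 + 1) = -4*(196 + 1) = -4*197 = -788)
G**2 = (-788)**2 = 620944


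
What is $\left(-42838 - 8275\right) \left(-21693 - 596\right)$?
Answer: $1139257657$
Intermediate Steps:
$\left(-42838 - 8275\right) \left(-21693 - 596\right) = \left(-42838 + \left(-18055 + 9780\right)\right) \left(-22289\right) = \left(-42838 - 8275\right) \left(-22289\right) = \left(-51113\right) \left(-22289\right) = 1139257657$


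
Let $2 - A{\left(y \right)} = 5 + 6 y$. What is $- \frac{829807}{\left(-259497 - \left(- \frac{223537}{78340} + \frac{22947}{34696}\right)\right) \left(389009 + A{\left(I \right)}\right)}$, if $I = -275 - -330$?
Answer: $\frac{140967853804030}{17134024796599363513} \approx 8.2274 \cdot 10^{-6}$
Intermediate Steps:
$I = 55$ ($I = -275 + 330 = 55$)
$A{\left(y \right)} = -3 - 6 y$ ($A{\left(y \right)} = 2 - \left(5 + 6 y\right) = -3 - 6 y$)
$- \frac{829807}{\left(-259497 - \left(- \frac{223537}{78340} + \frac{22947}{34696}\right)\right) \left(389009 + A{\left(I \right)}\right)} = - \frac{829807}{\left(-259497 - \left(- \frac{223537}{78340} + \frac{22947}{34696}\right)\right) \left(389009 - 333\right)} = - \frac{829807}{\left(-259497 - - \frac{1489542943}{679521160}\right) \left(389009 - 333\right)} = - \frac{829807}{\left(-259497 + \left(- \frac{22947}{34696} + \frac{223537}{78340}\right)\right) \left(389009 - 333\right)} = - \frac{829807}{\left(-259497 + \frac{1489542943}{679521160}\right) 388676} = - \frac{829807}{\left(- \frac{176332212913577}{679521160}\right) 388676} = - \frac{829807}{- \frac{17134024796599363513}{169880290}} = \left(-829807\right) \left(- \frac{169880290}{17134024796599363513}\right) = \frac{140967853804030}{17134024796599363513}$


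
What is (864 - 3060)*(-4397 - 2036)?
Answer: 14126868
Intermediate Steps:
(864 - 3060)*(-4397 - 2036) = -2196*(-6433) = 14126868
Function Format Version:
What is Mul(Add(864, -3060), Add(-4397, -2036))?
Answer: 14126868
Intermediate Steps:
Mul(Add(864, -3060), Add(-4397, -2036)) = Mul(-2196, -6433) = 14126868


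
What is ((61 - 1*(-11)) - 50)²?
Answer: 484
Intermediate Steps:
((61 - 1*(-11)) - 50)² = ((61 + 11) - 50)² = (72 - 50)² = 22² = 484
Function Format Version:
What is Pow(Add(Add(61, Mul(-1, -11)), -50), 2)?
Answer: 484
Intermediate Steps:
Pow(Add(Add(61, Mul(-1, -11)), -50), 2) = Pow(Add(Add(61, 11), -50), 2) = Pow(Add(72, -50), 2) = Pow(22, 2) = 484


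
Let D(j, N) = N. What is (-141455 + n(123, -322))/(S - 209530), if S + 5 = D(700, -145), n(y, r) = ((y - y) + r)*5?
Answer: 28613/41936 ≈ 0.68230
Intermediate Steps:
n(y, r) = 5*r (n(y, r) = (0 + r)*5 = r*5 = 5*r)
S = -150 (S = -5 - 145 = -150)
(-141455 + n(123, -322))/(S - 209530) = (-141455 + 5*(-322))/(-150 - 209530) = (-141455 - 1610)/(-209680) = -143065*(-1/209680) = 28613/41936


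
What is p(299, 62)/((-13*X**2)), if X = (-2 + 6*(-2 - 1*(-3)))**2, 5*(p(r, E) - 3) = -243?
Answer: 57/4160 ≈ 0.013702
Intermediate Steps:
p(r, E) = -228/5 (p(r, E) = 3 + (1/5)*(-243) = 3 - 243/5 = -228/5)
X = 16 (X = (-2 + 6*(-2 + 3))**2 = (-2 + 6*1)**2 = (-2 + 6)**2 = 4**2 = 16)
p(299, 62)/((-13*X**2)) = -228/(5*((-13*16**2))) = -228/(5*((-13*256))) = -228/5/(-3328) = -228/5*(-1/3328) = 57/4160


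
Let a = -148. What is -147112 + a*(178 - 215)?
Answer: -141636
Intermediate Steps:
-147112 + a*(178 - 215) = -147112 - 148*(178 - 215) = -147112 - 148*(-37) = -147112 + 5476 = -141636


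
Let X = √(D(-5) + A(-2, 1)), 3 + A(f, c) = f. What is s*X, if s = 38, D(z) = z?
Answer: 38*I*√10 ≈ 120.17*I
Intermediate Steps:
A(f, c) = -3 + f
X = I*√10 (X = √(-5 + (-3 - 2)) = √(-5 - 5) = √(-10) = I*√10 ≈ 3.1623*I)
s*X = 38*(I*√10) = 38*I*√10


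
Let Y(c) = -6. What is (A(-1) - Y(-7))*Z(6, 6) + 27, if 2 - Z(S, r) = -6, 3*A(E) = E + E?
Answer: 209/3 ≈ 69.667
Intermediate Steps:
A(E) = 2*E/3 (A(E) = (E + E)/3 = (2*E)/3 = 2*E/3)
Z(S, r) = 8 (Z(S, r) = 2 - 1*(-6) = 2 + 6 = 8)
(A(-1) - Y(-7))*Z(6, 6) + 27 = ((2/3)*(-1) - 1*(-6))*8 + 27 = (-2/3 + 6)*8 + 27 = (16/3)*8 + 27 = 128/3 + 27 = 209/3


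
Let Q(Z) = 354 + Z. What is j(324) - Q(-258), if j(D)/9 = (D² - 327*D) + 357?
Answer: -5631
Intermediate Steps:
j(D) = 3213 - 2943*D + 9*D² (j(D) = 9*((D² - 327*D) + 357) = 9*(357 + D² - 327*D) = 3213 - 2943*D + 9*D²)
j(324) - Q(-258) = (3213 - 2943*324 + 9*324²) - (354 - 258) = (3213 - 953532 + 9*104976) - 1*96 = (3213 - 953532 + 944784) - 96 = -5535 - 96 = -5631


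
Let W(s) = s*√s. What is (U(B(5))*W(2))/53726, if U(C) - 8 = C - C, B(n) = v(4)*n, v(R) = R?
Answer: 8*√2/26863 ≈ 0.00042116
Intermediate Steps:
W(s) = s^(3/2)
B(n) = 4*n
U(C) = 8 (U(C) = 8 + (C - C) = 8 + 0 = 8)
(U(B(5))*W(2))/53726 = (8*2^(3/2))/53726 = (8*(2*√2))*(1/53726) = (16*√2)*(1/53726) = 8*√2/26863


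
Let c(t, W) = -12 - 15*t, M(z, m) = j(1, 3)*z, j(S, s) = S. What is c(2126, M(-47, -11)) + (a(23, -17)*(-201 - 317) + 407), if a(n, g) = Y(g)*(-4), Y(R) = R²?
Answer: 567313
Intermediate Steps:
M(z, m) = z (M(z, m) = 1*z = z)
a(n, g) = -4*g² (a(n, g) = g²*(-4) = -4*g²)
c(2126, M(-47, -11)) + (a(23, -17)*(-201 - 317) + 407) = (-12 - 15*2126) + ((-4*(-17)²)*(-201 - 317) + 407) = (-12 - 31890) + (-4*289*(-518) + 407) = -31902 + (-1156*(-518) + 407) = -31902 + (598808 + 407) = -31902 + 599215 = 567313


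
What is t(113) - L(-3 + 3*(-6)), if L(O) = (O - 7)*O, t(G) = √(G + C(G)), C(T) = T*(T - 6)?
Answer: -588 + 6*√339 ≈ -477.53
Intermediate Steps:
C(T) = T*(-6 + T)
t(G) = √(G + G*(-6 + G))
L(O) = O*(-7 + O) (L(O) = (-7 + O)*O = O*(-7 + O))
t(113) - L(-3 + 3*(-6)) = √(113*(-5 + 113)) - (-3 + 3*(-6))*(-7 + (-3 + 3*(-6))) = √(113*108) - (-3 - 18)*(-7 + (-3 - 18)) = √12204 - (-21)*(-7 - 21) = 6*√339 - (-21)*(-28) = 6*√339 - 1*588 = 6*√339 - 588 = -588 + 6*√339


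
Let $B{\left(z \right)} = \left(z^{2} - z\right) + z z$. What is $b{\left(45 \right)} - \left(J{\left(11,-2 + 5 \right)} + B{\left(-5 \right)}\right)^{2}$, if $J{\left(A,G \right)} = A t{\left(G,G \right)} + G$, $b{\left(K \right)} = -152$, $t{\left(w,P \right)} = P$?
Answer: $-8433$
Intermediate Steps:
$J{\left(A,G \right)} = G + A G$ ($J{\left(A,G \right)} = A G + G = G + A G$)
$B{\left(z \right)} = - z + 2 z^{2}$ ($B{\left(z \right)} = \left(z^{2} - z\right) + z^{2} = - z + 2 z^{2}$)
$b{\left(45 \right)} - \left(J{\left(11,-2 + 5 \right)} + B{\left(-5 \right)}\right)^{2} = -152 - \left(\left(-2 + 5\right) \left(1 + 11\right) - 5 \left(-1 + 2 \left(-5\right)\right)\right)^{2} = -152 - \left(3 \cdot 12 - 5 \left(-1 - 10\right)\right)^{2} = -152 - \left(36 - -55\right)^{2} = -152 - \left(36 + 55\right)^{2} = -152 - 91^{2} = -152 - 8281 = -8433$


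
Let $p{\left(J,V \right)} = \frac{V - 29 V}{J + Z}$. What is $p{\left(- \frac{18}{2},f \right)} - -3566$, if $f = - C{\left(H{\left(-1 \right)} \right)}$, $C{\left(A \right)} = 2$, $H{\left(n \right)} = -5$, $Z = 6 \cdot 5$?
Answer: $\frac{10706}{3} \approx 3568.7$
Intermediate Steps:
$Z = 30$
$f = -2$ ($f = \left(-1\right) 2 = -2$)
$p{\left(J,V \right)} = - \frac{28 V}{30 + J}$ ($p{\left(J,V \right)} = \frac{V - 29 V}{J + 30} = \frac{\left(-28\right) V}{30 + J} = - \frac{28 V}{30 + J}$)
$p{\left(- \frac{18}{2},f \right)} - -3566 = \left(-28\right) \left(-2\right) \frac{1}{30 - \frac{18}{2}} - -3566 = \left(-28\right) \left(-2\right) \frac{1}{30 - 9} + 3566 = \left(-28\right) \left(-2\right) \frac{1}{21} + 3566 = \frac{8}{3} + 3566 = \frac{10706}{3}$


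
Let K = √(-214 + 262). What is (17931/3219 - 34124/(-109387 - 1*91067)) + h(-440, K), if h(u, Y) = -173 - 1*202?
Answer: -39711474820/107543571 ≈ -369.26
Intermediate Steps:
K = 4*√3 (K = √48 = 4*√3 ≈ 6.9282)
h(u, Y) = -375 (h(u, Y) = -173 - 202 = -375)
(17931/3219 - 34124/(-109387 - 1*91067)) + h(-440, K) = (17931/3219 - 34124/(-109387 - 1*91067)) - 375 = (17931*(1/3219) - 34124/(-109387 - 91067)) - 375 = (5977/1073 - 34124/(-200454)) - 375 = (5977/1073 - 34124*(-1/200454)) - 375 = (5977/1073 + 17062/100227) - 375 = 617364305/107543571 - 375 = -39711474820/107543571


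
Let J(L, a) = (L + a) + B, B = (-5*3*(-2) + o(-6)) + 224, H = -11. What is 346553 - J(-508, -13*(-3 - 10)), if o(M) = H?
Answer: 346649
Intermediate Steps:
o(M) = -11
B = 243 (B = (-5*3*(-2) - 11) + 224 = (-15*(-2) - 11) + 224 = (30 - 11) + 224 = 19 + 224 = 243)
J(L, a) = 243 + L + a (J(L, a) = (L + a) + 243 = 243 + L + a)
346553 - J(-508, -13*(-3 - 10)) = 346553 - (243 - 508 - 13*(-3 - 10)) = 346553 - (243 - 508 - 13*(-13)) = 346553 - (243 - 508 + 169) = 346553 - 1*(-96) = 346553 + 96 = 346649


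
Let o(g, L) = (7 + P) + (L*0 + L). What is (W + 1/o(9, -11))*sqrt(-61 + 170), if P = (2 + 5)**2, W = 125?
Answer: 5626*sqrt(109)/45 ≈ 1305.3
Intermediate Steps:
P = 49 (P = 7**2 = 49)
o(g, L) = 56 + L (o(g, L) = (7 + 49) + (L*0 + L) = 56 + (0 + L) = 56 + L)
(W + 1/o(9, -11))*sqrt(-61 + 170) = (125 + 1/(56 - 11))*sqrt(-61 + 170) = (125 + 1/45)*sqrt(109) = 5626*sqrt(109)/45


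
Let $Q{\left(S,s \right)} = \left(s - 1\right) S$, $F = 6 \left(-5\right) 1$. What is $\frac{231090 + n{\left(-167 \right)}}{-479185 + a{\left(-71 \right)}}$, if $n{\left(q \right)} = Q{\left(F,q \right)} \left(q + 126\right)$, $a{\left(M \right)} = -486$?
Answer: $- \frac{24450}{479671} \approx -0.050972$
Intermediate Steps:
$F = -30$ ($F = \left(-30\right) 1 = -30$)
$Q{\left(S,s \right)} = S \left(-1 + s\right)$ ($Q{\left(S,s \right)} = \left(s - 1\right) S = \left(-1 + s\right) S = S \left(-1 + s\right)$)
$n{\left(q \right)} = \left(30 - 30 q\right) \left(126 + q\right)$ ($n{\left(q \right)} = - 30 \left(-1 + q\right) \left(q + 126\right) = \left(30 - 30 q\right) \left(126 + q\right)$)
$\frac{231090 + n{\left(-167 \right)}}{-479185 + a{\left(-71 \right)}} = \frac{231090 + 30 \left(1 - -167\right) \left(126 - 167\right)}{-479185 - 486} = \frac{231090 + 30 \left(1 + 167\right) \left(-41\right)}{-479671} = \left(231090 + 30 \cdot 168 \left(-41\right)\right) \left(- \frac{1}{479671}\right) = \left(231090 - 206640\right) \left(- \frac{1}{479671}\right) = 24450 \left(- \frac{1}{479671}\right) = - \frac{24450}{479671}$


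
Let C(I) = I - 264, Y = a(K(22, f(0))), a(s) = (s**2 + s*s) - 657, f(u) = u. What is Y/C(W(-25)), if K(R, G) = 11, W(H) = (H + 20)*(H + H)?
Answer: 415/14 ≈ 29.643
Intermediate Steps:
W(H) = 2*H*(20 + H) (W(H) = (20 + H)*(2*H) = 2*H*(20 + H))
a(s) = -657 + 2*s**2 (a(s) = (s**2 + s**2) - 657 = 2*s**2 - 657 = -657 + 2*s**2)
Y = -415 (Y = -657 + 2*11**2 = -657 + 2*121 = -657 + 242 = -415)
C(I) = -264 + I
Y/C(W(-25)) = -415/(-264 + 2*(-25)*(20 - 25)) = -415/(-264 + 2*(-25)*(-5)) = -415/(-264 + 250) = -415/(-14) = -415*(-1/14) = 415/14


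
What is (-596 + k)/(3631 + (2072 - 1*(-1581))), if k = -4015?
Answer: -1537/2428 ≈ -0.63303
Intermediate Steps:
(-596 + k)/(3631 + (2072 - 1*(-1581))) = (-596 - 4015)/(3631 + (2072 - 1*(-1581))) = -4611/(3631 + (2072 + 1581)) = -4611/(3631 + 3653) = -4611/7284 = -4611*1/7284 = -1537/2428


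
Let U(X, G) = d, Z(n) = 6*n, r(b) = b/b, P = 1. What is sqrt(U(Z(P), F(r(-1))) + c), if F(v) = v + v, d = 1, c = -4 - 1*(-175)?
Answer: 2*sqrt(43) ≈ 13.115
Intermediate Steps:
r(b) = 1
c = 171 (c = -4 + 175 = 171)
F(v) = 2*v
U(X, G) = 1
sqrt(U(Z(P), F(r(-1))) + c) = sqrt(1 + 171) = sqrt(172) = 2*sqrt(43)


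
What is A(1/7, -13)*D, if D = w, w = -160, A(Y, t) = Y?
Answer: -160/7 ≈ -22.857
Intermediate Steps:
D = -160
A(1/7, -13)*D = -160/7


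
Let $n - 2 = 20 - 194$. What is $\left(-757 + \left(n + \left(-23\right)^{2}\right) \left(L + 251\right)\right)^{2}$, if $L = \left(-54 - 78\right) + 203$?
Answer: $13040954809$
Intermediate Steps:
$n = -172$ ($n = 2 + \left(20 - 194\right) = 2 - 174 = -172$)
$L = 71$ ($L = -132 + 203 = 71$)
$\left(-757 + \left(n + \left(-23\right)^{2}\right) \left(L + 251\right)\right)^{2} = \left(-757 + \left(-172 + \left(-23\right)^{2}\right) \left(71 + 251\right)\right)^{2} = \left(-757 + \left(-172 + 529\right) 322\right)^{2} = \left(-757 + 357 \cdot 322\right)^{2} = \left(-757 + 114954\right)^{2} = 114197^{2} = 13040954809$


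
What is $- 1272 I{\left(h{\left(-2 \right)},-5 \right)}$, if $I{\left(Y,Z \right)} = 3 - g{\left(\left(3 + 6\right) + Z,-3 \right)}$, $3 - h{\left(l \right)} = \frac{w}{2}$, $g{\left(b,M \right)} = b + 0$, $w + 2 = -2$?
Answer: $1272$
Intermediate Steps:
$w = -4$ ($w = -2 - 2 = -4$)
$g{\left(b,M \right)} = b$
$h{\left(l \right)} = 5$ ($h{\left(l \right)} = 3 - - \frac{4}{2} = 3 - \left(-4\right) \frac{1}{2} = 3 - -2 = 3 + 2 = 5$)
$I{\left(Y,Z \right)} = -6 - Z$ ($I{\left(Y,Z \right)} = 3 - \left(\left(3 + 6\right) + Z\right) = 3 - \left(9 + Z\right) = -6 - Z$)
$- 1272 I{\left(h{\left(-2 \right)},-5 \right)} = - 1272 \left(-6 - -5\right) = - 1272 \left(-6 + 5\right) = \left(-1272\right) \left(-1\right) = 1272$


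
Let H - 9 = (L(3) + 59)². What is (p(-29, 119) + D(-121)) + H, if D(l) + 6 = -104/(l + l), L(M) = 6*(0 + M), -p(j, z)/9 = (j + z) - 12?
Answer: 632882/121 ≈ 5230.4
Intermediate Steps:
p(j, z) = 108 - 9*j - 9*z (p(j, z) = -9*((j + z) - 12) = -9*(-12 + j + z) = 108 - 9*j - 9*z)
L(M) = 6*M
D(l) = -6 - 52/l (D(l) = -6 - 104/(l + l) = -6 - 104*1/(2*l) = -6 - 52/l)
H = 5938 (H = 9 + (6*3 + 59)² = 9 + (18 + 59)² = 9 + 77² = 9 + 5929 = 5938)
(p(-29, 119) + D(-121)) + H = ((108 - 9*(-29) - 9*119) + (-6 - 52/(-121))) + 5938 = ((108 + 261 - 1071) + (-6 - 52*(-1/121))) + 5938 = (-702 + (-6 + 52/121)) + 5938 = (-702 - 674/121) + 5938 = -85616/121 + 5938 = 632882/121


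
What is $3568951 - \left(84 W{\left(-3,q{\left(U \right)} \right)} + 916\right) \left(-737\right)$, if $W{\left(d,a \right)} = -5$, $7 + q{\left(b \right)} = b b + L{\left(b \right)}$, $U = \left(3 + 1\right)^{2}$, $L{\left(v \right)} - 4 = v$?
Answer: $3934503$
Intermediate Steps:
$L{\left(v \right)} = 4 + v$
$U = 16$ ($U = 4^{2} = 16$)
$q{\left(b \right)} = -3 + b + b^{2}$ ($q{\left(b \right)} = -7 + \left(b b + \left(4 + b\right)\right) = -7 + \left(b^{2} + \left(4 + b\right)\right) = -7 + \left(4 + b + b^{2}\right) = -3 + b + b^{2}$)
$3568951 - \left(84 W{\left(-3,q{\left(U \right)} \right)} + 916\right) \left(-737\right) = 3568951 - \left(84 \left(-5\right) + 916\right) \left(-737\right) = 3568951 - \left(-420 + 916\right) \left(-737\right) = 3568951 - 496 \left(-737\right) = 3568951 - -365552 = 3568951 + 365552 = 3934503$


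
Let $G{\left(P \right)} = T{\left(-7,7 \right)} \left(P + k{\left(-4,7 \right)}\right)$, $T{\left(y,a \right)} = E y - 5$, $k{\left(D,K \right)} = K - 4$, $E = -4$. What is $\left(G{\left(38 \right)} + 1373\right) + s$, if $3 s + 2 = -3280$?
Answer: $1222$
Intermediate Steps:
$k{\left(D,K \right)} = -4 + K$
$T{\left(y,a \right)} = -5 - 4 y$ ($T{\left(y,a \right)} = - 4 y - 5 = -5 - 4 y$)
$G{\left(P \right)} = 69 + 23 P$ ($G{\left(P \right)} = \left(-5 - -28\right) \left(P + \left(-4 + 7\right)\right) = \left(-5 + 28\right) \left(P + 3\right) = 23 \left(3 + P\right) = 69 + 23 P$)
$s = -1094$ ($s = - \frac{2}{3} + \frac{1}{3} \left(-3280\right) = - \frac{2}{3} - \frac{3280}{3} = -1094$)
$\left(G{\left(38 \right)} + 1373\right) + s = \left(\left(69 + 23 \cdot 38\right) + 1373\right) - 1094 = \left(\left(69 + 874\right) + 1373\right) - 1094 = \left(943 + 1373\right) - 1094 = 2316 - 1094 = 1222$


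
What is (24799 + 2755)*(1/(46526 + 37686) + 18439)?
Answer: 21392719895613/42106 ≈ 5.0807e+8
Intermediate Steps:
(24799 + 2755)*(1/(46526 + 37686) + 18439) = 27554*(1/84212 + 18439) = 27554*(1552785069/84212) = 21392719895613/42106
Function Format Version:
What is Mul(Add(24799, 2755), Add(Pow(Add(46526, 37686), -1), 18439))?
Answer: Rational(21392719895613, 42106) ≈ 5.0807e+8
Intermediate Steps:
Mul(Add(24799, 2755), Add(Pow(Add(46526, 37686), -1), 18439)) = Mul(27554, Add(Pow(84212, -1), 18439)) = Mul(27554, Add(Rational(1, 84212), 18439)) = Mul(27554, Rational(1552785069, 84212)) = Rational(21392719895613, 42106)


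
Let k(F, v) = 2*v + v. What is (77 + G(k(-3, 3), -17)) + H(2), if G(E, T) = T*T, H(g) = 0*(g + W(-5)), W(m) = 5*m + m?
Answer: 366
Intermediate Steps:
W(m) = 6*m
k(F, v) = 3*v
H(g) = 0 (H(g) = 0*(g + 6*(-5)) = 0*(g - 30) = 0*(-30 + g) = 0)
G(E, T) = T**2
(77 + G(k(-3, 3), -17)) + H(2) = (77 + (-17)**2) + 0 = (77 + 289) + 0 = 366 + 0 = 366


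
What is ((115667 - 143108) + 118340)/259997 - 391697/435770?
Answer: -62228987679/113298892690 ≈ -0.54925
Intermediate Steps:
((115667 - 143108) + 118340)/259997 - 391697/435770 = (-27441 + 118340)*(1/259997) - 391697*1/435770 = 90899*(1/259997) - 391697/435770 = 90899/259997 - 391697/435770 = -62228987679/113298892690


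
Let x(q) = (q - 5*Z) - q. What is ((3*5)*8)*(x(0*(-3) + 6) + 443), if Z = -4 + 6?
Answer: 51960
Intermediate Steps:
Z = 2
x(q) = -10 (x(q) = (q - 5*2) - q = (q - 10) - q = (-10 + q) - q = -10)
((3*5)*8)*(x(0*(-3) + 6) + 443) = ((3*5)*8)*(-10 + 443) = (15*8)*433 = 120*433 = 51960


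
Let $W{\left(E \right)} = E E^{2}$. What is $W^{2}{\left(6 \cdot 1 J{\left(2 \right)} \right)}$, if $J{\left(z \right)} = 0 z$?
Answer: $0$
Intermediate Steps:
$J{\left(z \right)} = 0$
$W{\left(E \right)} = E^{3}$
$W^{2}{\left(6 \cdot 1 J{\left(2 \right)} \right)} = \left(\left(6 \cdot 1 \cdot 0\right)^{3}\right)^{2} = \left(\left(6 \cdot 0\right)^{3}\right)^{2} = \left(0^{3}\right)^{2} = 0^{2} = 0$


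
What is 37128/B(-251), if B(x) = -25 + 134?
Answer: 37128/109 ≈ 340.62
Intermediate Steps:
B(x) = 109
37128/B(-251) = 37128/109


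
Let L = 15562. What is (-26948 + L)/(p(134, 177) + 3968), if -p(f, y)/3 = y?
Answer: -11386/3437 ≈ -3.3128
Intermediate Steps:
p(f, y) = -3*y
(-26948 + L)/(p(134, 177) + 3968) = (-26948 + 15562)/(-3*177 + 3968) = -11386/(-531 + 3968) = -11386/3437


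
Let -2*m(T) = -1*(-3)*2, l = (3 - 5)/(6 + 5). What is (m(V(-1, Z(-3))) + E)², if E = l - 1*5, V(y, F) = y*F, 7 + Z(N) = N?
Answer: 8100/121 ≈ 66.942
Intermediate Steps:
Z(N) = -7 + N
l = -2/11 ≈ -0.18182
V(y, F) = F*y
m(T) = -3 (m(T) = -(-1*(-3))*2/2 = -3*2/2 = -½*6 = -3)
E = -57/11 (E = -2/11 - 1*5 = -2/11 - 5 = -57/11 ≈ -5.1818)
(m(V(-1, Z(-3))) + E)² = (-3 - 57/11)² = (-90/11)² = 8100/121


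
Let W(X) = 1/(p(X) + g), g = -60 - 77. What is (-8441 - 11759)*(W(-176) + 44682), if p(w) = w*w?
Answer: -27834553619800/30839 ≈ -9.0258e+8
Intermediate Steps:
p(w) = w²
g = -137
W(X) = 1/(-137 + X²) (W(X) = 1/(X² - 137) = 1/(-137 + X²))
(-8441 - 11759)*(W(-176) + 44682) = (-8441 - 11759)*(1/(-137 + (-176)²) + 44682) = -20200*(1/(-137 + 30976) + 44682) = -20200*(1/30839 + 44682) = -20200*1377948199/30839 = -27834553619800/30839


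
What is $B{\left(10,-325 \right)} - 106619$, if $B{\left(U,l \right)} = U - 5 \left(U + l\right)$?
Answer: $-105034$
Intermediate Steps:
$B{\left(U,l \right)} = - 5 l - 4 U$ ($B{\left(U,l \right)} = U - \left(5 U + 5 l\right) = - 5 l - 4 U$)
$B{\left(10,-325 \right)} - 106619 = \left(\left(-5\right) \left(-325\right) - 40\right) - 106619 = \left(1625 - 40\right) - 106619 = 1585 - 106619 = -105034$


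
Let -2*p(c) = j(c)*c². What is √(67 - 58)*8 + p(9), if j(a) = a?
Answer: -681/2 ≈ -340.50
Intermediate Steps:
p(c) = -c³/2 (p(c) = -c*c²/2 = -c³/2)
√(67 - 58)*8 + p(9) = √(67 - 58)*8 - ½*9³ = √9*8 - ½*729 = 3*8 - 729/2 = 24 - 729/2 = -681/2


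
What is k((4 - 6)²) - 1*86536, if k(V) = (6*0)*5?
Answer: -86536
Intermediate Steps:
k(V) = 0 (k(V) = 0*5 = 0)
k((4 - 6)²) - 1*86536 = 0 - 1*86536 = 0 - 86536 = -86536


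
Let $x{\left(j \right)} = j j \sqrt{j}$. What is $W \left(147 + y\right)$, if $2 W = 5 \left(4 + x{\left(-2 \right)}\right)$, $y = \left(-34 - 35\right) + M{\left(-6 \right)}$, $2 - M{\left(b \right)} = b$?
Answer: $860 + 860 i \sqrt{2} \approx 860.0 + 1216.2 i$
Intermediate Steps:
$M{\left(b \right)} = 2 - b$
$y = -61$ ($y = \left(-34 - 35\right) + \left(2 - -6\right) = -69 + \left(2 + 6\right) = -69 + 8 = -61$)
$x{\left(j \right)} = j^{\frac{5}{2}}$ ($x{\left(j \right)} = j^{2} \sqrt{j} = j^{\frac{5}{2}}$)
$W = 10 + 10 i \sqrt{2}$ ($W = \frac{5 \left(4 + \left(-2\right)^{\frac{5}{2}}\right)}{2} = \frac{5 \left(4 + 4 i \sqrt{2}\right)}{2} = \frac{20 + 20 i \sqrt{2}}{2} = 10 + 10 i \sqrt{2} \approx 10.0 + 14.142 i$)
$W \left(147 + y\right) = \left(10 + 10 i \sqrt{2}\right) \left(147 - 61\right) = \left(10 + 10 i \sqrt{2}\right) 86 = 860 + 860 i \sqrt{2}$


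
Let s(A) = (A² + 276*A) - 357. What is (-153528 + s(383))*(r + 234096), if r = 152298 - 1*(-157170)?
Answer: 53547576768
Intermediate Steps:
s(A) = -357 + A² + 276*A
r = 309468 (r = 152298 + 157170 = 309468)
(-153528 + s(383))*(r + 234096) = (-153528 + (-357 + 383² + 276*383))*(309468 + 234096) = (-153528 + (-357 + 146689 + 105708))*543564 = (-153528 + 252040)*543564 = 98512*543564 = 53547576768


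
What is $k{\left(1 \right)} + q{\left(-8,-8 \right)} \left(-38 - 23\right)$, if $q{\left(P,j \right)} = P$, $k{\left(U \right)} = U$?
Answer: $489$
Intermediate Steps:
$k{\left(1 \right)} + q{\left(-8,-8 \right)} \left(-38 - 23\right) = 1 - 8 \left(-38 - 23\right) = 1 - -488 = 1 + 488 = 489$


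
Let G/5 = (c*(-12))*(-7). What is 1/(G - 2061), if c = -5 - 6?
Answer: -1/6681 ≈ -0.00014968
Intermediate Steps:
c = -11 (c = -5 - 1*6 = -5 - 6 = -11)
G = -4620 (G = 5*(-11*(-12)*(-7)) = 5*(132*(-7)) = 5*(-924) = -4620)
1/(G - 2061) = 1/(-4620 - 2061) = 1/(-6681) = -1/6681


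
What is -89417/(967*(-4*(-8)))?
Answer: -89417/30944 ≈ -2.8896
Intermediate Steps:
-89417/(967*(-4*(-8))) = -89417/(967*32) = -89417/30944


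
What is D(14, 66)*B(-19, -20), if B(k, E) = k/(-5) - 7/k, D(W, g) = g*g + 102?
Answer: 1765368/95 ≈ 18583.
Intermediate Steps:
D(W, g) = 102 + g² (D(W, g) = g² + 102 = 102 + g²)
B(k, E) = -7/k - k/5 (B(k, E) = k*(-⅕) - 7/k = -k/5 - 7/k = -7/k - k/5)
D(14, 66)*B(-19, -20) = (102 + 66²)*(-7/(-19) - ⅕*(-19)) = (102 + 4356)*(-7*(-1/19) + 19/5) = 4458*(7/19 + 19/5) = 4458*(396/95) = 1765368/95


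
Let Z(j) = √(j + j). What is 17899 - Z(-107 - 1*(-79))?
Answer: 17899 - 2*I*√14 ≈ 17899.0 - 7.4833*I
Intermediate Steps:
Z(j) = √2*√j (Z(j) = √(2*j) = √2*√j)
17899 - Z(-107 - 1*(-79)) = 17899 - √2*√(-107 - 1*(-79)) = 17899 - √2*√(-107 + 79) = 17899 - √2*√(-28) = 17899 - √2*2*I*√7 = 17899 - 2*I*√14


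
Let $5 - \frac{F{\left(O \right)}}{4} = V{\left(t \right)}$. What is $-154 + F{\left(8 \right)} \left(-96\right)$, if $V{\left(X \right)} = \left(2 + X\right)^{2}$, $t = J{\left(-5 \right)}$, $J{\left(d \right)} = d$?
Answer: $1382$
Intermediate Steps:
$t = -5$
$F{\left(O \right)} = -16$ ($F{\left(O \right)} = 20 - 4 \left(2 - 5\right)^{2} = 20 - 4 \left(-3\right)^{2} = 20 - 36 = -16$)
$-154 + F{\left(8 \right)} \left(-96\right) = -154 - -1536 = -154 + 1536 = 1382$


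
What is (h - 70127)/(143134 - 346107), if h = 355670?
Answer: -285543/202973 ≈ -1.4068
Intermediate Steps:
(h - 70127)/(143134 - 346107) = (355670 - 70127)/(143134 - 346107) = 285543/(-202973) = 285543*(-1/202973) = -285543/202973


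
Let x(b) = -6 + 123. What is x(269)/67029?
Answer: 39/22343 ≈ 0.0017455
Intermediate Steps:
x(b) = 117
x(269)/67029 = 117/67029 = 117*(1/67029) = 39/22343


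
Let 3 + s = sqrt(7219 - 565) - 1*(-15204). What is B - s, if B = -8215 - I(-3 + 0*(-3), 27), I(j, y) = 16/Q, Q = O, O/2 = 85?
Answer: -1990368/85 - sqrt(6654) ≈ -23498.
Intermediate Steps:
O = 170 (O = 2*85 = 170)
Q = 170
I(j, y) = 8/85 (I(j, y) = 16/170 = 16*(1/170) = 8/85)
B = -698283/85 (B = -8215 - 1*8/85 = -8215 - 8/85 = -698283/85 ≈ -8215.1)
s = 15201 + sqrt(6654) (s = -3 + (sqrt(7219 - 565) - 1*(-15204)) = -3 + (sqrt(6654) + 15204) = -3 + (15204 + sqrt(6654)) = 15201 + sqrt(6654) ≈ 15283.)
B - s = -698283/85 - (15201 + sqrt(6654)) = -698283/85 + (-15201 - sqrt(6654)) = -1990368/85 - sqrt(6654)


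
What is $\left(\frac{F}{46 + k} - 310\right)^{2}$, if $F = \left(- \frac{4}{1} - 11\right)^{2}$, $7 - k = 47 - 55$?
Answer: $\frac{349129225}{3721} \approx 93827.0$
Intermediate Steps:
$k = 15$ ($k = 7 - \left(47 - 55\right) = 7 - -8 = 7 + 8 = 15$)
$F = 225$ ($F = \left(\left(-4\right) 1 - 11\right)^{2} = \left(-4 - 11\right)^{2} = \left(-15\right)^{2} = 225$)
$\left(\frac{F}{46 + k} - 310\right)^{2} = \left(\frac{225}{46 + 15} - 310\right)^{2} = \left(\frac{225}{61} - 310\right)^{2} = \left(- \frac{18685}{61}\right)^{2} = \frac{349129225}{3721}$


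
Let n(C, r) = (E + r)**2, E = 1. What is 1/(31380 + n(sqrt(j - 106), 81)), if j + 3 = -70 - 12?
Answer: 1/38104 ≈ 2.6244e-5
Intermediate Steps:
j = -85 (j = -3 + (-70 - 12) = -3 - 82 = -85)
n(C, r) = (1 + r)**2
1/(31380 + n(sqrt(j - 106), 81)) = 1/(31380 + (1 + 81)**2) = 1/(31380 + 82**2) = 1/(31380 + 6724) = 1/38104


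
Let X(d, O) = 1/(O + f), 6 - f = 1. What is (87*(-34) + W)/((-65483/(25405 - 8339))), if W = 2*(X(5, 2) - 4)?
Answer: 50612880/65483 ≈ 772.92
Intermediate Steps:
f = 5 (f = 6 - 1*1 = 6 - 1 = 5)
X(d, O) = 1/(5 + O) (X(d, O) = 1/(O + 5) = 1/(5 + O))
W = -54/7 (W = 2*(1/(5 + 2) - 4) = 2*(1/7 - 4) = 2*(-27/7) = -54/7 ≈ -7.7143)
(87*(-34) + W)/((-65483/(25405 - 8339))) = (87*(-34) - 54/7)/((-65483/(25405 - 8339))) = (-2958 - 54/7)/((-65483/17066)) = -20760/(7*((-65483*1/17066))) = -20760/(7*(-65483/17066)) = -20760/7*(-17066/65483) = 50612880/65483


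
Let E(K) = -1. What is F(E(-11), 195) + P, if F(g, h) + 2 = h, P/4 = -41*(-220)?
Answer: 36273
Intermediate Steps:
P = 36080 (P = 4*(-41*(-220)) = 4*9020 = 36080)
F(g, h) = -2 + h
F(E(-11), 195) + P = (-2 + 195) + 36080 = 193 + 36080 = 36273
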